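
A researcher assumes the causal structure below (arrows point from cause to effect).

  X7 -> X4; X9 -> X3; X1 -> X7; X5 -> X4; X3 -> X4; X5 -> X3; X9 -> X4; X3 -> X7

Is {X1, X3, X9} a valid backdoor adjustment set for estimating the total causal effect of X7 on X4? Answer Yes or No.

Backdoor paths from X7 to X4 (paths whose first edge points into X7):
  P1: X7 <- X3 <- X9 -> X4
  P2: X7 <- X3 <- X5 -> X4
  P3: X7 <- X3 -> X4
Condition 1 (no descendant of X7 in the set): holds — descendants of X7 are {X4}; none are in {X1, X3, X9}.
Condition 2 (every backdoor path blocked by {X1, X3, X9}):
  P1: blocked at chain node X3 ∈ conditioning set.
  P2: blocked at chain node X3 ∈ conditioning set.
  P3: blocked at fork node X3 ∈ conditioning set.
{X1, X3, X9} satisfies the backdoor criterion.

Yes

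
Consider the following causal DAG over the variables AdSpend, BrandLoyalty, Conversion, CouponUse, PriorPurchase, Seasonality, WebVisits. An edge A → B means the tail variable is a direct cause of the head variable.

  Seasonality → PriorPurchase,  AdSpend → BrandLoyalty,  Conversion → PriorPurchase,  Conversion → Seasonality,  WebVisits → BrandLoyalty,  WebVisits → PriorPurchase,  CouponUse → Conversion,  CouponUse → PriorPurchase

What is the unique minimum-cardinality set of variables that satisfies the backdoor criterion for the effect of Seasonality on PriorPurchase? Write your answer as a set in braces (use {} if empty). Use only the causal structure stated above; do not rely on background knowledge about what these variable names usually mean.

Variables eligible for adjustment (non-descendants of Seasonality, excluding Seasonality and PriorPurchase): {AdSpend, BrandLoyalty, Conversion, CouponUse, WebVisits}.
Backdoor paths from Seasonality to PriorPurchase:
  P1: Seasonality <- Conversion <- CouponUse -> PriorPurchase
  P2: Seasonality <- Conversion -> PriorPurchase
The empty set is not sufficient: P1 (Seasonality <- Conversion <- CouponUse -> PriorPurchase) has no collider blocking it and no conditioned non-collider, so it is open.
Try {Conversion}:
  P1: blocked at chain node Conversion ∈ conditioning set.
  P2: blocked at fork node Conversion ∈ conditioning set.
{Conversion} contains no descendant of Seasonality and blocks every backdoor path.
No other singleton works — e.g. {WebVisits} leaves P1 open — so {Conversion} is the unique smallest valid adjustment set.

{Conversion}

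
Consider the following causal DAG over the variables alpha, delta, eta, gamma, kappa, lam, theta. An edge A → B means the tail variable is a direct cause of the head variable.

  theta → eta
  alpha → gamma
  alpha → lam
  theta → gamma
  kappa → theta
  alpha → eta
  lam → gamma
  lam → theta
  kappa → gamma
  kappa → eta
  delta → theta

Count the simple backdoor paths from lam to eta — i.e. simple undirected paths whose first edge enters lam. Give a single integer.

5

A backdoor path from lam to eta is any simple undirected path whose first edge points into lam (i.e. leaves lam via a parent).
Parents of lam: {alpha}.
Enumerating:
  P1: lam <- alpha -> eta
  P2: lam <- alpha -> gamma <- kappa -> theta -> eta
  P3: lam <- alpha -> gamma <- kappa -> eta
  P4: lam <- alpha -> gamma <- theta <- kappa -> eta
  P5: lam <- alpha -> gamma <- theta -> eta
That exhausts the simple backdoor paths. Count: 5.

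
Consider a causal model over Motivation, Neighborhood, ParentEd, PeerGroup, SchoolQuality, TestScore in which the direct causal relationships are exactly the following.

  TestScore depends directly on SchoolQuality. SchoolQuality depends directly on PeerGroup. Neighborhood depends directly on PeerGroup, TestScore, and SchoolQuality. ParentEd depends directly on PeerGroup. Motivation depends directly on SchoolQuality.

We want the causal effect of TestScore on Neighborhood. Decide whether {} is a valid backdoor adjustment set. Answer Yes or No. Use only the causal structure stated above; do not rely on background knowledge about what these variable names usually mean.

No

Backdoor paths from TestScore to Neighborhood (paths whose first edge points into TestScore):
  P1: TestScore <- SchoolQuality <- PeerGroup -> Neighborhood
  P2: TestScore <- SchoolQuality -> Neighborhood
Condition 1 (no descendant of TestScore in the set): holds — descendants of TestScore are {Neighborhood}; none are in {}.
Condition 2 (every backdoor path blocked by {}):
  P1: open — no interior node is in the conditioning set.
  P2: open — no interior node is in the conditioning set.
{} does not satisfy the backdoor criterion.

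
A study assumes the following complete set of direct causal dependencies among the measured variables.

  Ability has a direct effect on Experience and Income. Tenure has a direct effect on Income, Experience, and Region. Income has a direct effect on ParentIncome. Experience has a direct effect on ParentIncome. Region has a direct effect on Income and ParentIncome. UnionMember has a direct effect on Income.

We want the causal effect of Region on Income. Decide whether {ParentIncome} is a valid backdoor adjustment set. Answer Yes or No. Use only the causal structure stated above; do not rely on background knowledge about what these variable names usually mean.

Backdoor paths from Region to Income (paths whose first edge points into Region):
  P1: Region <- Tenure -> Income
  P2: Region <- Tenure -> Experience <- Ability -> Income
  P3: Region <- Tenure -> Experience -> ParentIncome <- Income
Condition 1 (no descendant of Region in the set): FAILS — ParentIncome is a descendant of Region.
Condition 2 (every backdoor path blocked by {ParentIncome}):
  P1: open — no interior node is in the conditioning set.
  P2: open — collider(s) Experience are conditioned on (or have a conditioned descendant) and no non-collider on the path is in the set.
  P3: open — collider(s) ParentIncome are conditioned on (or have a conditioned descendant) and no non-collider on the path is in the set.
{ParentIncome} does not satisfy the backdoor criterion.

No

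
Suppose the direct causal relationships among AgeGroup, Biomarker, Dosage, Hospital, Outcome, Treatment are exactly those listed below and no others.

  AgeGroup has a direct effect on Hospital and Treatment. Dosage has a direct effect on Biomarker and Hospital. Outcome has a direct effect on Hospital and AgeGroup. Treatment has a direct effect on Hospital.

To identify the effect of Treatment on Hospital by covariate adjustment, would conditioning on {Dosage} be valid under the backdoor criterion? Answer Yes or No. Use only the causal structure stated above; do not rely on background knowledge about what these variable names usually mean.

No

Backdoor paths from Treatment to Hospital (paths whose first edge points into Treatment):
  P1: Treatment <- AgeGroup <- Outcome -> Hospital
  P2: Treatment <- AgeGroup -> Hospital
Condition 1 (no descendant of Treatment in the set): holds — descendants of Treatment are {Hospital}; none are in {Dosage}.
Condition 2 (every backdoor path blocked by {Dosage}):
  P1: open — no interior node is in the conditioning set.
  P2: open — no interior node is in the conditioning set.
{Dosage} does not satisfy the backdoor criterion.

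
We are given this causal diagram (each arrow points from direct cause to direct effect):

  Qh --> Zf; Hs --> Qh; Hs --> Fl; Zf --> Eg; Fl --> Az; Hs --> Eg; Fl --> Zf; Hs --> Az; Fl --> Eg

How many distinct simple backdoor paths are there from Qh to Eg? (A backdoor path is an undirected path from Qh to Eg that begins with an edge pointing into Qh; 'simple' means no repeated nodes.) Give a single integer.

5

A backdoor path from Qh to Eg is any simple undirected path whose first edge points into Qh (i.e. leaves Qh via a parent).
Parents of Qh: {Hs}.
Enumerating:
  P1: Qh <- Hs -> Fl -> Zf -> Eg
  P2: Qh <- Hs -> Fl -> Eg
  P3: Qh <- Hs -> Eg
  P4: Qh <- Hs -> Az <- Fl -> Zf -> Eg
  P5: Qh <- Hs -> Az <- Fl -> Eg
That exhausts the simple backdoor paths. Count: 5.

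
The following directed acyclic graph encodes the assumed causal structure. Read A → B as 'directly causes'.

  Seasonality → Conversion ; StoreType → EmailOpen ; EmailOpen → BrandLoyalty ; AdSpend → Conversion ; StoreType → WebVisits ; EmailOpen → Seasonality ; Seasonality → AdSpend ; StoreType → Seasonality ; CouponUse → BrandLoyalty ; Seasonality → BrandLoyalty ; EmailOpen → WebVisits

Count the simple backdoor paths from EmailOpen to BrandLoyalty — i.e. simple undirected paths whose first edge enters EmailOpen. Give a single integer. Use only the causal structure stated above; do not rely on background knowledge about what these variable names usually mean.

A backdoor path from EmailOpen to BrandLoyalty is any simple undirected path whose first edge points into EmailOpen (i.e. leaves EmailOpen via a parent).
Parents of EmailOpen: {StoreType}.
Enumerating:
  P1: EmailOpen <- StoreType -> Seasonality -> BrandLoyalty
That exhausts the simple backdoor paths. Count: 1.

1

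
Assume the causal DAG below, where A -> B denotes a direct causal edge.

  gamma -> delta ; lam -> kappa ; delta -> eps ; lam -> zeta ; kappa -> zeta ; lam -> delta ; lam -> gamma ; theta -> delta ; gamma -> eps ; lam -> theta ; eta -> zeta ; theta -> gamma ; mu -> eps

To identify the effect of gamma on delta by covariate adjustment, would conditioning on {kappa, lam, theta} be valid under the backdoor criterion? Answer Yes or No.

Yes

Backdoor paths from gamma to delta (paths whose first edge points into gamma):
  P1: gamma <- lam -> theta -> delta
  P2: gamma <- lam -> delta
  P3: gamma <- theta <- lam -> delta
  P4: gamma <- theta -> delta
Condition 1 (no descendant of gamma in the set): holds — descendants of gamma are {delta, eps}; none are in {kappa, lam, theta}.
Condition 2 (every backdoor path blocked by {kappa, lam, theta}):
  P1: blocked at fork node lam ∈ conditioning set.
  P2: blocked at fork node lam ∈ conditioning set.
  P3: blocked at chain node theta ∈ conditioning set.
  P4: blocked at fork node theta ∈ conditioning set.
{kappa, lam, theta} satisfies the backdoor criterion.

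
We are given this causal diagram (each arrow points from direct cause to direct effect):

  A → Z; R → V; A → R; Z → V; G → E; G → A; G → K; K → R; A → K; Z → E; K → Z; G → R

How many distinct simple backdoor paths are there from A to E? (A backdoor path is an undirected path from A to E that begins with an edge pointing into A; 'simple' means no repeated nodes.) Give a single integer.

A backdoor path from A to E is any simple undirected path whose first edge points into A (i.e. leaves A via a parent).
Parents of A: {G}.
Enumerating:
  P1: A <- G -> K -> Z -> E
  P2: A <- G -> K -> R -> V <- Z -> E
  P3: A <- G -> R <- K -> Z -> E
  P4: A <- G -> R -> V <- Z -> E
  P5: A <- G -> E
That exhausts the simple backdoor paths. Count: 5.

5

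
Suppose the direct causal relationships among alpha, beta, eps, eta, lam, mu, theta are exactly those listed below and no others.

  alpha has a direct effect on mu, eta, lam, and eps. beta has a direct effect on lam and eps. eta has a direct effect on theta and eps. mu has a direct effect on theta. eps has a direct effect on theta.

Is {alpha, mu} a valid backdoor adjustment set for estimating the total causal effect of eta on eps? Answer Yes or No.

Backdoor paths from eta to eps (paths whose first edge points into eta):
  P1: eta <- alpha -> eps
  P2: eta <- alpha -> lam <- beta -> eps
  P3: eta <- alpha -> mu -> theta <- eps
Condition 1 (no descendant of eta in the set): holds — descendants of eta are {eps, theta}; none are in {alpha, mu}.
Condition 2 (every backdoor path blocked by {alpha, mu}):
  P1: blocked at fork node alpha ∈ conditioning set.
  P2: blocked at fork node alpha ∈ conditioning set.
  P3: blocked at fork node alpha ∈ conditioning set.
{alpha, mu} satisfies the backdoor criterion.

Yes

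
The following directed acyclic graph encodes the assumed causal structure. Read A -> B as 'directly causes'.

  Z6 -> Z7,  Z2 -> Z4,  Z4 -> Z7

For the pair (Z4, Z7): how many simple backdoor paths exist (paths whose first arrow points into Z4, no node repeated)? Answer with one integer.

A backdoor path from Z4 to Z7 is any simple undirected path whose first edge points into Z4 (i.e. leaves Z4 via a parent).
Parents of Z4: {Z2}.
No simple path from any parent of Z4 reaches Z7 without revisiting Z4, so there are no backdoor paths.

0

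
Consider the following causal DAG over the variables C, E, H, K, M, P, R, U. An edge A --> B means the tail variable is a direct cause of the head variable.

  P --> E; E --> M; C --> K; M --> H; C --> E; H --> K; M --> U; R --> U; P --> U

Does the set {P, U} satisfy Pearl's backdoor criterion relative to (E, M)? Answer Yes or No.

Backdoor paths from E to M (paths whose first edge points into E):
  P1: E <- C -> K <- H <- M
  P2: E <- P -> U <- M
Condition 1 (no descendant of E in the set): FAILS — U is a descendant of E.
Condition 2 (every backdoor path blocked by {P, U}):
  P1: blocked at collider K (neither it nor any descendant is in the conditioning set).
  P2: blocked at fork node P ∈ conditioning set.
{P, U} does not satisfy the backdoor criterion.

No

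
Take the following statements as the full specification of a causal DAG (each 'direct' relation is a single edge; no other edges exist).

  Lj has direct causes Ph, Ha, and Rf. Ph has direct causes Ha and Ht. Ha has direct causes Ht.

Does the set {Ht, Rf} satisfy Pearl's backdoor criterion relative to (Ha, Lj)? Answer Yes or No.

Backdoor paths from Ha to Lj (paths whose first edge points into Ha):
  P1: Ha <- Ht -> Ph -> Lj
Condition 1 (no descendant of Ha in the set): holds — descendants of Ha are {Lj, Ph}; none are in {Ht, Rf}.
Condition 2 (every backdoor path blocked by {Ht, Rf}):
  P1: blocked at fork node Ht ∈ conditioning set.
{Ht, Rf} satisfies the backdoor criterion.

Yes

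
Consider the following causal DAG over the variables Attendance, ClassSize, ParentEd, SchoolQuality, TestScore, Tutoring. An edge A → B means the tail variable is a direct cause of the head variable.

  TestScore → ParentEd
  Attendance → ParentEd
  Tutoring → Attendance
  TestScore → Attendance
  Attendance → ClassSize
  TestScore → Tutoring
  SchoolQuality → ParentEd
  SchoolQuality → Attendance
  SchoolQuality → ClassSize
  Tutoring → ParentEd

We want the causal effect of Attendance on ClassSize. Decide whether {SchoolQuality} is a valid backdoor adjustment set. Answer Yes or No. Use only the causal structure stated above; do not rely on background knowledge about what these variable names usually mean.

Backdoor paths from Attendance to ClassSize (paths whose first edge points into Attendance):
  P1: Attendance <- TestScore -> Tutoring -> ParentEd <- SchoolQuality -> ClassSize
  P2: Attendance <- TestScore -> ParentEd <- SchoolQuality -> ClassSize
  P3: Attendance <- SchoolQuality -> ClassSize
  P4: Attendance <- Tutoring <- TestScore -> ParentEd <- SchoolQuality -> ClassSize
  P5: Attendance <- Tutoring -> ParentEd <- SchoolQuality -> ClassSize
Condition 1 (no descendant of Attendance in the set): holds — descendants of Attendance are {ClassSize, ParentEd}; none are in {SchoolQuality}.
Condition 2 (every backdoor path blocked by {SchoolQuality}):
  P1: blocked at collider ParentEd (neither it nor any descendant is in the conditioning set).
  P2: blocked at collider ParentEd (neither it nor any descendant is in the conditioning set).
  P3: blocked at fork node SchoolQuality ∈ conditioning set.
  P4: blocked at collider ParentEd (neither it nor any descendant is in the conditioning set).
  P5: blocked at collider ParentEd (neither it nor any descendant is in the conditioning set).
{SchoolQuality} satisfies the backdoor criterion.

Yes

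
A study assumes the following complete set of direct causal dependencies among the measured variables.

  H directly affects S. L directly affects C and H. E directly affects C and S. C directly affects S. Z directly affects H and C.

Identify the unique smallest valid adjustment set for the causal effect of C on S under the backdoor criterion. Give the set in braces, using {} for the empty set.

Variables eligible for adjustment (non-descendants of C, excluding C and S): {E, H, L, Z}.
Backdoor paths from C to S:
  P1: C <- Z -> H -> S
  P2: C <- E -> S
  P3: C <- L -> H -> S
The empty set is not sufficient: P1 (C <- Z -> H -> S) has no collider blocking it and no conditioned non-collider, so it is open.
Try {E, H}:
  P1: blocked at chain node H ∈ conditioning set.
  P2: blocked at fork node E ∈ conditioning set.
  P3: blocked at chain node H ∈ conditioning set.
{E, H} contains no descendant of C and blocks every backdoor path.
Every element of {E, H} is needed (dropping E leaves P2 open; dropping H leaves P1 open), so no proper subset is valid.
Among all size-2 subsets of the eligible variables, only {E, H} blocks every backdoor path, so it is the unique smallest valid adjustment set.

{E, H}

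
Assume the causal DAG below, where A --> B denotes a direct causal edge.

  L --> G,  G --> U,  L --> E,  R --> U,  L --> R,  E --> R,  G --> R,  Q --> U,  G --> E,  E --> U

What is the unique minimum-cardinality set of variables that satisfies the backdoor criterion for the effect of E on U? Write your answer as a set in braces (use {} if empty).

Variables eligible for adjustment (non-descendants of E, excluding E and U): {G, L, Q}.
Backdoor paths from E to U:
  P1: E <- L -> G -> R -> U
  P2: E <- L -> G -> U
  P3: E <- L -> R <- G -> U
  P4: E <- L -> R -> U
  P5: E <- G <- L -> R -> U
  P6: E <- G -> R -> U
  P7: E <- G -> U
The empty set is not sufficient: P1 (E <- L -> G -> R -> U) has no collider blocking it and no conditioned non-collider, so it is open.
Try {G, L}:
  P1: blocked at fork node L ∈ conditioning set.
  P2: blocked at fork node L ∈ conditioning set.
  P3: blocked at fork node L ∈ conditioning set.
  P4: blocked at fork node L ∈ conditioning set.
  P5: blocked at chain node G ∈ conditioning set.
  P6: blocked at fork node G ∈ conditioning set.
  P7: blocked at fork node G ∈ conditioning set.
{G, L} contains no descendant of E and blocks every backdoor path.
Every element of {G, L} is needed (dropping G leaves P6 open; dropping L leaves P4 open), so no proper subset is valid.
Among all size-2 subsets of the eligible variables, only {G, L} blocks every backdoor path, so it is the unique smallest valid adjustment set.

{G, L}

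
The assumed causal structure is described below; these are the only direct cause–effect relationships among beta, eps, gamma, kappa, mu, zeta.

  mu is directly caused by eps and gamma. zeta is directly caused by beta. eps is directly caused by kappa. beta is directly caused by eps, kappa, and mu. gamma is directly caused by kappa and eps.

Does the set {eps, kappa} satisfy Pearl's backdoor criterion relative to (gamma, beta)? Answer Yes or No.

Backdoor paths from gamma to beta (paths whose first edge points into gamma):
  P1: gamma <- kappa -> eps -> mu -> beta
  P2: gamma <- kappa -> eps -> beta
  P3: gamma <- kappa -> beta
  P4: gamma <- eps <- kappa -> beta
  P5: gamma <- eps -> mu -> beta
  P6: gamma <- eps -> beta
Condition 1 (no descendant of gamma in the set): holds — descendants of gamma are {beta, mu, zeta}; none are in {eps, kappa}.
Condition 2 (every backdoor path blocked by {eps, kappa}):
  P1: blocked at fork node kappa ∈ conditioning set.
  P2: blocked at fork node kappa ∈ conditioning set.
  P3: blocked at fork node kappa ∈ conditioning set.
  P4: blocked at chain node eps ∈ conditioning set.
  P5: blocked at fork node eps ∈ conditioning set.
  P6: blocked at fork node eps ∈ conditioning set.
{eps, kappa} satisfies the backdoor criterion.

Yes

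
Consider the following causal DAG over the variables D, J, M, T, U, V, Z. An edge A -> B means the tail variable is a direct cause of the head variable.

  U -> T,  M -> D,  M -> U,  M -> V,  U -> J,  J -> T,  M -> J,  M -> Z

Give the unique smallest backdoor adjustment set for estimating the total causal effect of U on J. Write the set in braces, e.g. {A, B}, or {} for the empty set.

{M}

Variables eligible for adjustment (non-descendants of U, excluding U and J): {D, M, V, Z}.
Backdoor paths from U to J:
  P1: U <- M -> J
The empty set is not sufficient: P1 (U <- M -> J) has no collider blocking it and no conditioned non-collider, so it is open.
Try {M}:
  P1: blocked at fork node M ∈ conditioning set.
{M} contains no descendant of U and blocks every backdoor path.
No other singleton works — e.g. {D} leaves P1 open — so {M} is the unique smallest valid adjustment set.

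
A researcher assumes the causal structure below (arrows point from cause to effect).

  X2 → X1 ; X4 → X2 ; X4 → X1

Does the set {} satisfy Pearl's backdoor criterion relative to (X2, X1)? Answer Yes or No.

No

Backdoor paths from X2 to X1 (paths whose first edge points into X2):
  P1: X2 <- X4 -> X1
Condition 1 (no descendant of X2 in the set): holds — descendants of X2 are {X1}; none are in {}.
Condition 2 (every backdoor path blocked by {}):
  P1: open — no interior node is in the conditioning set.
{} does not satisfy the backdoor criterion.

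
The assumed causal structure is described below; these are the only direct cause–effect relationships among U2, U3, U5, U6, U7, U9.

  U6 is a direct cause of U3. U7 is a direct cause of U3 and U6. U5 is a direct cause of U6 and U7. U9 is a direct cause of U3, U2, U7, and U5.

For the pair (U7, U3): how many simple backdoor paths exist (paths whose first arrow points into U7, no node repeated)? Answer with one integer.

A backdoor path from U7 to U3 is any simple undirected path whose first edge points into U7 (i.e. leaves U7 via a parent).
Parents of U7: {U5, U9}.
Enumerating:
  P1: U7 <- U9 -> U5 -> U6 -> U3
  P2: U7 <- U9 -> U3
  P3: U7 <- U5 <- U9 -> U3
  P4: U7 <- U5 -> U6 -> U3
That exhausts the simple backdoor paths. Count: 4.

4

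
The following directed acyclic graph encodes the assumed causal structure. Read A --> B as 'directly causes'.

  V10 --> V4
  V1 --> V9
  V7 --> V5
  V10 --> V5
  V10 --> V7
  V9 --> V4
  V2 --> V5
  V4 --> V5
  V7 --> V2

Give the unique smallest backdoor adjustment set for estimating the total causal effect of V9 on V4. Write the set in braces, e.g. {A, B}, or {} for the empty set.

Variables eligible for adjustment (non-descendants of V9, excluding V9 and V4): {V1, V10, V2, V7}.
Backdoor paths from V9 to V4:
  (none)
With no backdoor paths the empty set already satisfies the criterion, and it is trivially minimal.

{}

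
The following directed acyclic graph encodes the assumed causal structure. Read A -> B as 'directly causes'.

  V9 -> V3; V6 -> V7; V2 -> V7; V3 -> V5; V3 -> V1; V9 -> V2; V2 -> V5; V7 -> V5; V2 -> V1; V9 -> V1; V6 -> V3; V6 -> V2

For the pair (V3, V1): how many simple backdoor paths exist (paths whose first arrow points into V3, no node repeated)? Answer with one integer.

8

A backdoor path from V3 to V1 is any simple undirected path whose first edge points into V3 (i.e. leaves V3 via a parent).
Parents of V3: {V6, V9}.
Enumerating:
  P1: V3 <- V9 -> V2 -> V1
  P2: V3 <- V9 -> V1
  P3: V3 <- V6 -> V2 <- V9 -> V1
  P4: V3 <- V6 -> V2 -> V1
  P5: V3 <- V6 -> V7 <- V2 <- V9 -> V1
  P6: V3 <- V6 -> V7 <- V2 -> V1
  P7: V3 <- V6 -> V7 -> V5 <- V2 <- V9 -> V1
  P8: V3 <- V6 -> V7 -> V5 <- V2 -> V1
That exhausts the simple backdoor paths. Count: 8.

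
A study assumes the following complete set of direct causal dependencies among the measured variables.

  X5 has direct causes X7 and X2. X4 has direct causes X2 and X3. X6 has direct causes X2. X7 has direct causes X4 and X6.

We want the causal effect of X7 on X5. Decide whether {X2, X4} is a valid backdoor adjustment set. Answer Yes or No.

Yes

Backdoor paths from X7 to X5 (paths whose first edge points into X7):
  P1: X7 <- X6 <- X2 -> X5
  P2: X7 <- X4 <- X2 -> X5
Condition 1 (no descendant of X7 in the set): holds — descendants of X7 are {X5}; none are in {X2, X4}.
Condition 2 (every backdoor path blocked by {X2, X4}):
  P1: blocked at fork node X2 ∈ conditioning set.
  P2: blocked at chain node X4 ∈ conditioning set.
{X2, X4} satisfies the backdoor criterion.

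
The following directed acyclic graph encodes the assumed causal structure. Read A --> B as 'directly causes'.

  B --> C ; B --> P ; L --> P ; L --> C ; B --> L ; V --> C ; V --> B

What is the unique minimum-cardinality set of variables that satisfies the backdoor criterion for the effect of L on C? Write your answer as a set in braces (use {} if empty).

Variables eligible for adjustment (non-descendants of L, excluding L and C): {B, V}.
Backdoor paths from L to C:
  P1: L <- B <- V -> C
  P2: L <- B -> C
The empty set is not sufficient: P1 (L <- B <- V -> C) has no collider blocking it and no conditioned non-collider, so it is open.
Try {B}:
  P1: blocked at chain node B ∈ conditioning set.
  P2: blocked at fork node B ∈ conditioning set.
{B} contains no descendant of L and blocks every backdoor path.
No other singleton works — e.g. {V} leaves P2 open — so {B} is the unique smallest valid adjustment set.

{B}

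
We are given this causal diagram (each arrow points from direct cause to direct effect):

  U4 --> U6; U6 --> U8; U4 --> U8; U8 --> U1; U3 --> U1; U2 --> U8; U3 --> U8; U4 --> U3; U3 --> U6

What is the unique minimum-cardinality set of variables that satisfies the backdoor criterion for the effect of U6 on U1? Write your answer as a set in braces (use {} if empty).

{U3, U4}

Variables eligible for adjustment (non-descendants of U6, excluding U6 and U1): {U2, U3, U4}.
Backdoor paths from U6 to U1:
  P1: U6 <- U4 -> U3 -> U8 -> U1
  P2: U6 <- U4 -> U3 -> U1
  P3: U6 <- U4 -> U8 <- U3 -> U1
  P4: U6 <- U4 -> U8 -> U1
  P5: U6 <- U3 <- U4 -> U8 -> U1
  P6: U6 <- U3 -> U8 -> U1
  P7: U6 <- U3 -> U1
The empty set is not sufficient: P1 (U6 <- U4 -> U3 -> U8 -> U1) has no collider blocking it and no conditioned non-collider, so it is open.
Try {U3, U4}:
  P1: blocked at fork node U4 ∈ conditioning set.
  P2: blocked at fork node U4 ∈ conditioning set.
  P3: blocked at fork node U4 ∈ conditioning set.
  P4: blocked at fork node U4 ∈ conditioning set.
  P5: blocked at chain node U3 ∈ conditioning set.
  P6: blocked at fork node U3 ∈ conditioning set.
  P7: blocked at fork node U3 ∈ conditioning set.
{U3, U4} contains no descendant of U6 and blocks every backdoor path.
Every element of {U3, U4} is needed (dropping U3 leaves P6 open; dropping U4 leaves P4 open), so no proper subset is valid.
Among all size-2 subsets of the eligible variables, only {U3, U4} blocks every backdoor path, so it is the unique smallest valid adjustment set.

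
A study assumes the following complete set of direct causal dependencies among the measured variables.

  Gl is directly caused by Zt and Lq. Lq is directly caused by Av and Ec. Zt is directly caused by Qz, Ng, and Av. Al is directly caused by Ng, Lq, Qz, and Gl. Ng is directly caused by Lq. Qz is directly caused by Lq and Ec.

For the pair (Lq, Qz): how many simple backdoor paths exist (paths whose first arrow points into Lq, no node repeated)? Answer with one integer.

A backdoor path from Lq to Qz is any simple undirected path whose first edge points into Lq (i.e. leaves Lq via a parent).
Parents of Lq: {Av, Ec}.
Enumerating:
  P1: Lq <- Av -> Zt <- Ng -> Al <- Qz
  P2: Lq <- Av -> Zt <- Qz
  P3: Lq <- Av -> Zt -> Gl -> Al <- Qz
  P4: Lq <- Ec -> Qz
That exhausts the simple backdoor paths. Count: 4.

4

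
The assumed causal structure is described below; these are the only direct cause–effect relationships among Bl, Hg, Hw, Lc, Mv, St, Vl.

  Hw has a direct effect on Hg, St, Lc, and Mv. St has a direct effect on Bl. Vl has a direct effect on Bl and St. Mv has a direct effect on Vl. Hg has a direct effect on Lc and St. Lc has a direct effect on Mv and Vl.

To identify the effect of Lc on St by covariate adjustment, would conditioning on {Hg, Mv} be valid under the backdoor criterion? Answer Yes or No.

No

Backdoor paths from Lc to St (paths whose first edge points into Lc):
  P1: Lc <- Hw -> Hg -> St
  P2: Lc <- Hw -> Mv -> Vl -> St
  P3: Lc <- Hw -> Mv -> Vl -> Bl <- St
  P4: Lc <- Hw -> St
  P5: Lc <- Hg <- Hw -> Mv -> Vl -> St
  P6: Lc <- Hg <- Hw -> Mv -> Vl -> Bl <- St
  P7: Lc <- Hg <- Hw -> St
  P8: Lc <- Hg -> St
Condition 1 (no descendant of Lc in the set): FAILS — Mv is a descendant of Lc.
Condition 2 (every backdoor path blocked by {Hg, Mv}):
  P1: blocked at chain node Hg ∈ conditioning set.
  P2: blocked at chain node Mv ∈ conditioning set.
  P3: blocked at chain node Mv ∈ conditioning set.
  P4: open — no interior node is in the conditioning set.
  P5: blocked at chain node Hg ∈ conditioning set.
  P6: blocked at chain node Hg ∈ conditioning set.
  P7: blocked at chain node Hg ∈ conditioning set.
  P8: blocked at fork node Hg ∈ conditioning set.
{Hg, Mv} does not satisfy the backdoor criterion.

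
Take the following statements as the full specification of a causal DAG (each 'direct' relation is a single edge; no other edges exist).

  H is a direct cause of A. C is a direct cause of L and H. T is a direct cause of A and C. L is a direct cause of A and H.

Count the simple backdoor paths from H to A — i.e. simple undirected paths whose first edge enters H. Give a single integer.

A backdoor path from H to A is any simple undirected path whose first edge points into H (i.e. leaves H via a parent).
Parents of H: {C, L}.
Enumerating:
  P1: H <- C <- T -> A
  P2: H <- C -> L -> A
  P3: H <- L <- C <- T -> A
  P4: H <- L -> A
That exhausts the simple backdoor paths. Count: 4.

4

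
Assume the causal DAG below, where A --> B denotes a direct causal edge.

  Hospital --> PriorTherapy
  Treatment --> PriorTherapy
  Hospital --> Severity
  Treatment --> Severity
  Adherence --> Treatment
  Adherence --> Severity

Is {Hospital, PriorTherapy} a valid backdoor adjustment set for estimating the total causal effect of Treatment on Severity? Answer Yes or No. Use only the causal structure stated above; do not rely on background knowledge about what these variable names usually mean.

No

Backdoor paths from Treatment to Severity (paths whose first edge points into Treatment):
  P1: Treatment <- Adherence -> Severity
Condition 1 (no descendant of Treatment in the set): FAILS — PriorTherapy is a descendant of Treatment.
Condition 2 (every backdoor path blocked by {Hospital, PriorTherapy}):
  P1: open — no interior node is in the conditioning set.
{Hospital, PriorTherapy} does not satisfy the backdoor criterion.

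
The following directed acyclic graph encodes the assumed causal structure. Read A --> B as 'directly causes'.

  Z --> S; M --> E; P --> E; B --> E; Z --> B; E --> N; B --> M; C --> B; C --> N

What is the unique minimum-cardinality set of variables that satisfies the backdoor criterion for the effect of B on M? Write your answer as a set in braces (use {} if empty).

Variables eligible for adjustment (non-descendants of B, excluding B and M): {C, P, S, Z}.
Backdoor paths from B to M:
  P1: B <- C -> N <- E <- M
Each backdoor path contains an unconditioned collider, so every path is already blocked with the empty conditioning set:
  P1: blocked at collider N (neither it nor any descendant is in the conditioning set).
The empty set is therefore the unique smallest valid set.

{}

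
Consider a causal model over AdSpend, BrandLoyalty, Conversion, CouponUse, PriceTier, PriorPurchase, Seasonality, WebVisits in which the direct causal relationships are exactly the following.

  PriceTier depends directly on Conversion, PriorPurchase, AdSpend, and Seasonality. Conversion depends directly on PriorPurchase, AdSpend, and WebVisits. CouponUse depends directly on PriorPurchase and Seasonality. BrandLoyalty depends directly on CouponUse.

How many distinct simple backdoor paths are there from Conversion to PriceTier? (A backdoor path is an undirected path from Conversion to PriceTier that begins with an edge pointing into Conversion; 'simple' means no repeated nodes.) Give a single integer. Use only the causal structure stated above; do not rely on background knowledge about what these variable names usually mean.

3

A backdoor path from Conversion to PriceTier is any simple undirected path whose first edge points into Conversion (i.e. leaves Conversion via a parent).
Parents of Conversion: {AdSpend, PriorPurchase, WebVisits}.
Enumerating:
  P1: Conversion <- AdSpend -> PriceTier
  P2: Conversion <- PriorPurchase -> PriceTier
  P3: Conversion <- PriorPurchase -> CouponUse <- Seasonality -> PriceTier
That exhausts the simple backdoor paths. Count: 3.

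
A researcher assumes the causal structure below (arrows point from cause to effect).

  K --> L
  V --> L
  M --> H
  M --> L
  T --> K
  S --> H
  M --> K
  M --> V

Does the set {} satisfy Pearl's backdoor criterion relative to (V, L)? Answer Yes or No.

Backdoor paths from V to L (paths whose first edge points into V):
  P1: V <- M -> K -> L
  P2: V <- M -> L
Condition 1 (no descendant of V in the set): holds — descendants of V are {L}; none are in {}.
Condition 2 (every backdoor path blocked by {}):
  P1: open — no interior node is in the conditioning set.
  P2: open — no interior node is in the conditioning set.
{} does not satisfy the backdoor criterion.

No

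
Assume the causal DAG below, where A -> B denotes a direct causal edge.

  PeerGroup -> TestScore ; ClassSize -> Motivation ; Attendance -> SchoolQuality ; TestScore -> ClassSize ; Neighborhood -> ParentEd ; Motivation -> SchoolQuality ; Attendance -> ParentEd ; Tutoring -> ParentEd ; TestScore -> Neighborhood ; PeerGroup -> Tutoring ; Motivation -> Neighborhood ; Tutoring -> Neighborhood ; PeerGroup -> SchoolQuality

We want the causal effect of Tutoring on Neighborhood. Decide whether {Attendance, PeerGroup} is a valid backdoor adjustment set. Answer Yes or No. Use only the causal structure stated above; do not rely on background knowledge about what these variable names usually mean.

Yes

Backdoor paths from Tutoring to Neighborhood (paths whose first edge points into Tutoring):
  P1: Tutoring <- PeerGroup -> TestScore -> ClassSize -> Motivation -> Neighborhood
  P2: Tutoring <- PeerGroup -> TestScore -> ClassSize -> Motivation -> SchoolQuality <- Attendance -> ParentEd <- Neighborhood
  P3: Tutoring <- PeerGroup -> TestScore -> Neighborhood
  P4: Tutoring <- PeerGroup -> SchoolQuality <- Motivation <- ClassSize <- TestScore -> Neighborhood
  P5: Tutoring <- PeerGroup -> SchoolQuality <- Motivation -> Neighborhood
  P6: Tutoring <- PeerGroup -> SchoolQuality <- Attendance -> ParentEd <- Neighborhood
Condition 1 (no descendant of Tutoring in the set): holds — descendants of Tutoring are {Neighborhood, ParentEd}; none are in {Attendance, PeerGroup}.
Condition 2 (every backdoor path blocked by {Attendance, PeerGroup}):
  P1: blocked at fork node PeerGroup ∈ conditioning set.
  P2: blocked at fork node PeerGroup ∈ conditioning set.
  P3: blocked at fork node PeerGroup ∈ conditioning set.
  P4: blocked at fork node PeerGroup ∈ conditioning set.
  P5: blocked at fork node PeerGroup ∈ conditioning set.
  P6: blocked at fork node PeerGroup ∈ conditioning set.
{Attendance, PeerGroup} satisfies the backdoor criterion.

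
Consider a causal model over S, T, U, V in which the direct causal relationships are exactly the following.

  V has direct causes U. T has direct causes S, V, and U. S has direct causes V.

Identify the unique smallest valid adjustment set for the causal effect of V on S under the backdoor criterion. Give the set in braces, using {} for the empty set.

Variables eligible for adjustment (non-descendants of V, excluding V and S): {U}.
Backdoor paths from V to S:
  P1: V <- U -> T <- S
Each backdoor path contains an unconditioned collider, so every path is already blocked with the empty conditioning set:
  P1: blocked at collider T (neither it nor any descendant is in the conditioning set).
The empty set is therefore the unique smallest valid set.

{}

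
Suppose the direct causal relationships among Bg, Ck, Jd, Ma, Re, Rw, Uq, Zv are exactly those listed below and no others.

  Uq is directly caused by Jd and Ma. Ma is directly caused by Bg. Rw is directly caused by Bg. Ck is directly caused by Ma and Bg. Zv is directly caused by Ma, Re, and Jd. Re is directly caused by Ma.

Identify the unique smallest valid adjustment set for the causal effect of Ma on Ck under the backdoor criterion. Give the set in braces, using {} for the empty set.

{Bg}

Variables eligible for adjustment (non-descendants of Ma, excluding Ma and Ck): {Bg, Jd, Rw}.
Backdoor paths from Ma to Ck:
  P1: Ma <- Bg -> Ck
The empty set is not sufficient: P1 (Ma <- Bg -> Ck) has no collider blocking it and no conditioned non-collider, so it is open.
Try {Bg}:
  P1: blocked at fork node Bg ∈ conditioning set.
{Bg} contains no descendant of Ma and blocks every backdoor path.
No other singleton works — e.g. {Jd} leaves P1 open — so {Bg} is the unique smallest valid adjustment set.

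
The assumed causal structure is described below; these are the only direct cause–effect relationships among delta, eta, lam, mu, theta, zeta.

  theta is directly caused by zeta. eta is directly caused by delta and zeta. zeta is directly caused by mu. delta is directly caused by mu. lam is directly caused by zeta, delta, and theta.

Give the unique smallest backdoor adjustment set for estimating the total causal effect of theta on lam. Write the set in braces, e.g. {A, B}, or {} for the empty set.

Variables eligible for adjustment (non-descendants of theta, excluding theta and lam): {delta, eta, mu, zeta}.
Backdoor paths from theta to lam:
  P1: theta <- zeta <- mu -> delta -> lam
  P2: theta <- zeta -> lam
  P3: theta <- zeta -> eta <- delta -> lam
The empty set is not sufficient: P1 (theta <- zeta <- mu -> delta -> lam) has no collider blocking it and no conditioned non-collider, so it is open.
Try {zeta}:
  P1: blocked at chain node zeta ∈ conditioning set.
  P2: blocked at fork node zeta ∈ conditioning set.
  P3: blocked at fork node zeta ∈ conditioning set.
{zeta} contains no descendant of theta and blocks every backdoor path.
No other singleton works — e.g. {mu} leaves P2 open — so {zeta} is the unique smallest valid adjustment set.

{zeta}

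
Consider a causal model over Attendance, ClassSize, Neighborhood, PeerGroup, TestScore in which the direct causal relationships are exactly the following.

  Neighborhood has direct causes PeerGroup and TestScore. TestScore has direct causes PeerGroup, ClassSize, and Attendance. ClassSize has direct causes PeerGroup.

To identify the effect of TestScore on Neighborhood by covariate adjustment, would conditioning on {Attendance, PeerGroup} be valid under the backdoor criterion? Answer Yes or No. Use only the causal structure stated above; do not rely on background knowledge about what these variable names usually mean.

Yes

Backdoor paths from TestScore to Neighborhood (paths whose first edge points into TestScore):
  P1: TestScore <- PeerGroup -> Neighborhood
  P2: TestScore <- ClassSize <- PeerGroup -> Neighborhood
Condition 1 (no descendant of TestScore in the set): holds — descendants of TestScore are {Neighborhood}; none are in {Attendance, PeerGroup}.
Condition 2 (every backdoor path blocked by {Attendance, PeerGroup}):
  P1: blocked at fork node PeerGroup ∈ conditioning set.
  P2: blocked at fork node PeerGroup ∈ conditioning set.
{Attendance, PeerGroup} satisfies the backdoor criterion.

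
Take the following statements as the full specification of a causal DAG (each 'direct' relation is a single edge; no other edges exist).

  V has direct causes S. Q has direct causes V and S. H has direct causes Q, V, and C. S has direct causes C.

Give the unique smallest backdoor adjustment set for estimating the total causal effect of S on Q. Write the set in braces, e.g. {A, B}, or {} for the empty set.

Variables eligible for adjustment (non-descendants of S, excluding S and Q): {C}.
Backdoor paths from S to Q:
  P1: S <- C -> H <- V -> Q
  P2: S <- C -> H <- Q
Each backdoor path contains an unconditioned collider, so every path is already blocked with the empty conditioning set:
  P1: blocked at collider H (neither it nor any descendant is in the conditioning set).
  P2: blocked at collider H (neither it nor any descendant is in the conditioning set).
The empty set is therefore the unique smallest valid set.

{}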